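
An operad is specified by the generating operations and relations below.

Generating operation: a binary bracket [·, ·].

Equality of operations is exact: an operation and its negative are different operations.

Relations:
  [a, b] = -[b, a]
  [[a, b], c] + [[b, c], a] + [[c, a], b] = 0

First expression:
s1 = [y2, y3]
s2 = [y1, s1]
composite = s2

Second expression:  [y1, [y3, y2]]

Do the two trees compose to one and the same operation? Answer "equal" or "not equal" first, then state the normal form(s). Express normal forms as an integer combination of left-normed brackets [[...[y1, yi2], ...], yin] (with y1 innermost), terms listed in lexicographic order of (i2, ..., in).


not equal: they reduce to [[y1, y2], y3] - [[y1, y3], y2] and -[[y1, y2], y3] + [[y1, y3], y2]

Normal form of the first expression: [[y1, y2], y3] - [[y1, y3], y2]
Normal form of the second expression: -[[y1, y2], y3] + [[y1, y3], y2]
They disagree, so not equal.


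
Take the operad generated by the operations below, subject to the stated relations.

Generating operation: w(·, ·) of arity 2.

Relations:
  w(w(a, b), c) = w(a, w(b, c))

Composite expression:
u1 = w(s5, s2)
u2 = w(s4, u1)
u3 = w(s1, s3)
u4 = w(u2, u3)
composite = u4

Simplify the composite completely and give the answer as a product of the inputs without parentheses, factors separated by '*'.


s4 * s5 * s2 * s1 * s3

Key point: w is associative — brackets drop, the s-order remains.
w(s5, s2) spells out as s5 * s2
w(s4, w(s5, s2)) spells out as s4 * s5 * s2
w(s1, s3) spells out as s1 * s3
w(w(s4, w(s5, s2)), w(s1, s3)) spells out as s4 * s5 * s2 * s1 * s3


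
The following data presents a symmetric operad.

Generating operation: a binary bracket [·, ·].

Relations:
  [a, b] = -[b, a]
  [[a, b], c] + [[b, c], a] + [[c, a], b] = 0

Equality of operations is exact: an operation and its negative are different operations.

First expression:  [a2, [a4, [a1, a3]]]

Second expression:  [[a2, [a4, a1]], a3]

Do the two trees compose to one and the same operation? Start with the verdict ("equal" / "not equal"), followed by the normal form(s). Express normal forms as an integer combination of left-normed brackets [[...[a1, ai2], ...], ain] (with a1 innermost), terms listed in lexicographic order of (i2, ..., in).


not equal — first [[[a1, a3], a4], a2], second [[[a1, a4], a2], a3]

The first expression reduces to [[[a1, a3], a4], a2]
The second expression reduces to [[[a1, a4], a2], a3]
They disagree, so not equal.


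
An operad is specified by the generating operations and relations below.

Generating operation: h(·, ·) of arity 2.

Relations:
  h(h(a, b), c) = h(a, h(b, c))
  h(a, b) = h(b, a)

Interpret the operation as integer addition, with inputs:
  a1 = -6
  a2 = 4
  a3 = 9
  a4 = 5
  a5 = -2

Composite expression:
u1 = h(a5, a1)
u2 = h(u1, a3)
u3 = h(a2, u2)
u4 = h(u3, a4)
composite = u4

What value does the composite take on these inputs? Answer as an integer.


10

h(a5, a1) = -8
h(h(a5, a1), a3) = 1
h(a2, h(h(a5, a1), a3)) = 5
h(h(a2, h(h(a5, a1), a3)), a4) = 10


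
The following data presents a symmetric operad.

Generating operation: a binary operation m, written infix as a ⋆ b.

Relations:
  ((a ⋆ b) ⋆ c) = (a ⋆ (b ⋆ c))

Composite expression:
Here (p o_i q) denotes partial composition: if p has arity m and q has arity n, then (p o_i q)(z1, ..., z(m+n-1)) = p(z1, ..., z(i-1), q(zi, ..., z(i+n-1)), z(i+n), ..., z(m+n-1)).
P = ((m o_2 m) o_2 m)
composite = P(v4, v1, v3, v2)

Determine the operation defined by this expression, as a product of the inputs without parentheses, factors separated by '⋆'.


The m-tree's shape is irrelevant; the v-reading-order decides.
(v1 ⋆ v3) collapses to v1 ⋆ v3
((v1 ⋆ v3) ⋆ v2) collapses to v1 ⋆ v3 ⋆ v2
(v4 ⋆ ((v1 ⋆ v3) ⋆ v2)) collapses to v4 ⋆ v1 ⋆ v3 ⋆ v2

v4 ⋆ v1 ⋆ v3 ⋆ v2


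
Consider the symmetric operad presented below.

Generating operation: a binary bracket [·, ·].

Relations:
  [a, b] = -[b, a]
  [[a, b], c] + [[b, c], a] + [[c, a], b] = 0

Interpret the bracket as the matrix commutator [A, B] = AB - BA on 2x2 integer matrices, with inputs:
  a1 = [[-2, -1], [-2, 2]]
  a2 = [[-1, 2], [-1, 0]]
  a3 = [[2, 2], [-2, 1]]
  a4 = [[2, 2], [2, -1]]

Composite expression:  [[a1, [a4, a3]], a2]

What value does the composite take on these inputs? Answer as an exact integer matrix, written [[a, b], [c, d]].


[[-96, -32], [-64, 96]]


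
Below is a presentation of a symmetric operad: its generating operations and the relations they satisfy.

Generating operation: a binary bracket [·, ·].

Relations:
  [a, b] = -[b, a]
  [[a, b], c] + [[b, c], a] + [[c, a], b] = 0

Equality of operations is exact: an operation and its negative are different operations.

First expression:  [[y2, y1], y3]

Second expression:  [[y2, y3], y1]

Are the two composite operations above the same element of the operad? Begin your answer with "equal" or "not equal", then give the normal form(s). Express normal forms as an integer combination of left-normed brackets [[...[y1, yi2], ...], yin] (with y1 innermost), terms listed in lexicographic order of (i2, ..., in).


The first expression, normalized: -[[y1, y2], y3]
The second expression, normalized: -[[y1, y2], y3] + [[y1, y3], y2]
The forms do not match — not equal.

not equal; the first gives -[[y1, y2], y3] and the second -[[y1, y2], y3] + [[y1, y3], y2]


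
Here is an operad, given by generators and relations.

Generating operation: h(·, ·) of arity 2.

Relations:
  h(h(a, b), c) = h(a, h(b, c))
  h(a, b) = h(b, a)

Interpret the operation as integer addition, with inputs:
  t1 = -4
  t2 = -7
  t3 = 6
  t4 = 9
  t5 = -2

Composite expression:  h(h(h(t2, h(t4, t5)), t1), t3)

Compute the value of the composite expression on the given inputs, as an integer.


h(t4, t5) = 7
h(t2, h(t4, t5)) = 0
h(h(t2, h(t4, t5)), t1) = -4
h(h(h(t2, h(t4, t5)), t1), t3) = 2

2


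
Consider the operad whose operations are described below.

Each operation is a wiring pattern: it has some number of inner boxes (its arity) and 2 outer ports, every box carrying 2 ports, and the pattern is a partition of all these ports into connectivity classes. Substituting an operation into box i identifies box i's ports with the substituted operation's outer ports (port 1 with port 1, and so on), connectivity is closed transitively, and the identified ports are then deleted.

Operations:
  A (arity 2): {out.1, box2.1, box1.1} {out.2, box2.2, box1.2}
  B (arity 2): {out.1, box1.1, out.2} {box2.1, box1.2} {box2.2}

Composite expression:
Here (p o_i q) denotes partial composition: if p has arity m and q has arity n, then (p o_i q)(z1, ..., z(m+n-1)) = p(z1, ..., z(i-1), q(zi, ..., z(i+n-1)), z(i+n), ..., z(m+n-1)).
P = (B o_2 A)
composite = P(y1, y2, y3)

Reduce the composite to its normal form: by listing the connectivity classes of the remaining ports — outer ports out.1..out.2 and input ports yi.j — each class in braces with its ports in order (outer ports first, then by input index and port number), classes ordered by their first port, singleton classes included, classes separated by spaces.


{out.1, out.2, y1.1} {y1.2, y2.1, y3.1} {y2.2, y3.2}

Substituting into B glues patterns; closure does the rest.
stage A: inputs (y2, y3), connectivity {out.1, y2.1, y3.1} {out.2, y2.2, y3.2}, out.j its boundary
stage B: inputs (y1, y2, y3), connectivity {out.1, out.2, y1.1} {y1.2, y2.1, y3.1} {y2.2, y3.2}, out.j its boundary


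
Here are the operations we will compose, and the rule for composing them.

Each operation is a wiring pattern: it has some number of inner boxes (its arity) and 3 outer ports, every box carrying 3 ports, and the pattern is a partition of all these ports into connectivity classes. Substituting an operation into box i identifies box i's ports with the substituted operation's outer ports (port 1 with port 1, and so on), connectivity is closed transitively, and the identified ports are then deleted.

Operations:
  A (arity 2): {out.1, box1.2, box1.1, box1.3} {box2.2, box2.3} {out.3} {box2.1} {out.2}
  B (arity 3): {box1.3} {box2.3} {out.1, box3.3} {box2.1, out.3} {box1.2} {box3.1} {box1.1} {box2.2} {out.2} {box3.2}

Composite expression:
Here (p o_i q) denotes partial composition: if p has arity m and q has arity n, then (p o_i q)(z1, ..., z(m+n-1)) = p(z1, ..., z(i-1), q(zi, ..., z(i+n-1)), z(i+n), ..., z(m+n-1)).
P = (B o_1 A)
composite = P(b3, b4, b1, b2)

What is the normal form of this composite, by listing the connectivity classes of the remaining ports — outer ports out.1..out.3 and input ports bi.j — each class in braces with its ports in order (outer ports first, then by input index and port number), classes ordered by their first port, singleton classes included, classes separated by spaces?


Two ports join when wires chain via B-identified ports.
A over (b3, b4) gives {out.1, b3.1, b3.2, b3.3} {out.2} {out.3} {b4.1} {b4.2, b4.3}, out.j being that stage's outer ports
B over (b3, b4, b1, b2) gives {out.1, b2.3} {out.2} {out.3, b1.1} {b1.2} {b1.3} {b2.1} {b2.2} {b3.1, b3.2, b3.3} {b4.1} {b4.2, b4.3}, out.j being that stage's outer ports

{out.1, b2.3} {out.2} {out.3, b1.1} {b1.2} {b1.3} {b2.1} {b2.2} {b3.1, b3.2, b3.3} {b4.1} {b4.2, b4.3}


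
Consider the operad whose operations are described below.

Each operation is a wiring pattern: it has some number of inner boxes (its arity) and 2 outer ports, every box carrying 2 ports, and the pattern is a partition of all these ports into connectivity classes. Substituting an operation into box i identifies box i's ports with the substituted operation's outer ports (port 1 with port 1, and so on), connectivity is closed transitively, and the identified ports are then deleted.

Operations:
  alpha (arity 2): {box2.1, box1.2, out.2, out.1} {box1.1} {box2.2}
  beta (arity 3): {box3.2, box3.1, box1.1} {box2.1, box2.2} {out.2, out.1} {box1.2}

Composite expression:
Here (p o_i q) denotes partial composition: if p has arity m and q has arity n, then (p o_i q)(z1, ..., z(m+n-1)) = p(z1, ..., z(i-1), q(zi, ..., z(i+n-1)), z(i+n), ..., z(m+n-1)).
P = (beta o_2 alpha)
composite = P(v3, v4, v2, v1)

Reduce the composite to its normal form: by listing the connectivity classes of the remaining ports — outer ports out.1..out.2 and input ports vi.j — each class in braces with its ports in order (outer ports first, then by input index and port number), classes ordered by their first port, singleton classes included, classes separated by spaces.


{out.1, out.2} {v1.1, v1.2, v3.1} {v2.1, v4.2} {v2.2} {v3.2} {v4.1}

Treat the ports identified at beta as solder joints: merge, then drop.
alpha over (v4, v2) gives {out.1, out.2, v2.1, v4.2} {v2.2} {v4.1}, out.j being that stage's outer ports
beta over (v3, v4, v2, v1) gives {out.1, out.2} {v1.1, v1.2, v3.1} {v2.1, v4.2} {v2.2} {v3.2} {v4.1}, out.j being that stage's outer ports


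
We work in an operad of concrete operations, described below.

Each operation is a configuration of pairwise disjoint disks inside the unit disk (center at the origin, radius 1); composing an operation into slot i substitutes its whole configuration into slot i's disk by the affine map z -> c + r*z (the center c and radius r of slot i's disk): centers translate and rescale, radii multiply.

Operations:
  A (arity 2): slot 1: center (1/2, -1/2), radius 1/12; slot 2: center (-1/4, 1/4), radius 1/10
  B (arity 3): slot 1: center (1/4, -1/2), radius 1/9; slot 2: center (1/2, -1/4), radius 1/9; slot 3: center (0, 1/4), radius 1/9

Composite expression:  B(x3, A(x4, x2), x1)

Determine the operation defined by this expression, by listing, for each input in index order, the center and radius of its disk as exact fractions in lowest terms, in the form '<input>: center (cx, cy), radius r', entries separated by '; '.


Affine substitution under B: radii multiply and x-centers shift.
x3 passes through 1 substitution, ending at center (1/4, -1/2), radius 1/9
x4 passes through 2 substitutions, ending at center (5/9, -11/36), radius 1/108
x2 passes through 2 substitutions, ending at center (17/36, -2/9), radius 1/90
x1 passes through 1 substitution, ending at center (0, 1/4), radius 1/9

x1: center (0, 1/4), radius 1/9; x2: center (17/36, -2/9), radius 1/90; x3: center (1/4, -1/2), radius 1/9; x4: center (5/9, -11/36), radius 1/108


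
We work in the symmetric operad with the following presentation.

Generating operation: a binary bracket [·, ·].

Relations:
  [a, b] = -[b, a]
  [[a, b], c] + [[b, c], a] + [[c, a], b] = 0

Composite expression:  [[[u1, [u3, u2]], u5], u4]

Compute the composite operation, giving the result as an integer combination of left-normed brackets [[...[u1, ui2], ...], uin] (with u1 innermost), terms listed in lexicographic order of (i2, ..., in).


-[[[[u1, u2], u3], u5], u4] + [[[[u1, u3], u2], u5], u4]

Skip Jacobi rewriting: expand, keep u1-initial words, read off terms.
Composite bracket: [[[u1, [u3, u2]], u5], u4]
Under [a, b] = ab - ba we get 16 signed associative words (2^4 = 16).
Keep just the words that open with u1:
  u1u2u3u5u4 appears with sign -1, giving the term -[[[[u1, u2], u3], u5], u4]
  u1u3u2u5u4 appears with sign +1, giving the term +[[[[u1, u3], u2], u5], u4]


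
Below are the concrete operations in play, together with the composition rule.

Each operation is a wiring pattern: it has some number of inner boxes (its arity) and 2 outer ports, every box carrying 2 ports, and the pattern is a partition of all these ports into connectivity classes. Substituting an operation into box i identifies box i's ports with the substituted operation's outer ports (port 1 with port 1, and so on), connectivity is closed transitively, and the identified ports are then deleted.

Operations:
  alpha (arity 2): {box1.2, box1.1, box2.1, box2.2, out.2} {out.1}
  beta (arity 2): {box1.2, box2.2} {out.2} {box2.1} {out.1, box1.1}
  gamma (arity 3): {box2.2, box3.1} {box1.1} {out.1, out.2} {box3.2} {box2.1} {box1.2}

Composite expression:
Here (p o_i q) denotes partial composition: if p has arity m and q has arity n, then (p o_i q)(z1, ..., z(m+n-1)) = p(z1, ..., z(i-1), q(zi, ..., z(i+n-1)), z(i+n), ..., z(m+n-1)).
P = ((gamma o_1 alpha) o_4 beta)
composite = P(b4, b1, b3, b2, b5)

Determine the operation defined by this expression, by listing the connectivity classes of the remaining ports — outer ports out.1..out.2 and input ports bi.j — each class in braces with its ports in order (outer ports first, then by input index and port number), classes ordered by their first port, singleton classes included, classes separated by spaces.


After gluing at gamma, chains via deleted ports link the b-ports.
through alpha, on inputs (b4, b1): {out.1} {out.2, b1.1, b1.2, b4.1, b4.2} (out.j = stage outer ports)
through beta, on inputs (b2, b5): {out.1, b2.1} {out.2} {b2.2, b5.2} {b5.1} (out.j = stage outer ports)
through gamma, on inputs (b4, b1, b3, b2, b5): {out.1, out.2} {b1.1, b1.2, b4.1, b4.2} {b2.1, b3.2} {b2.2, b5.2} {b3.1} {b5.1} (out.j = stage outer ports)

{out.1, out.2} {b1.1, b1.2, b4.1, b4.2} {b2.1, b3.2} {b2.2, b5.2} {b3.1} {b5.1}


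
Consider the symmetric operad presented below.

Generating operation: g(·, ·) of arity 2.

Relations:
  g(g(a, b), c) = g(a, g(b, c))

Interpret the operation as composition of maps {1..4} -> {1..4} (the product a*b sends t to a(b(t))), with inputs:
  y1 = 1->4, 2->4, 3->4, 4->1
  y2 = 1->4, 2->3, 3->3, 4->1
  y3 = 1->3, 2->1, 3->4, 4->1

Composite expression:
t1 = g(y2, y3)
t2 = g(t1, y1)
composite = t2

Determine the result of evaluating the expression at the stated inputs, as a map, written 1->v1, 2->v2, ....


g(y2, y3) = 1->3, 2->4, 3->1, 4->4
g(g(y2, y3), y1) = 1->4, 2->4, 3->4, 4->3

1->4, 2->4, 3->4, 4->3


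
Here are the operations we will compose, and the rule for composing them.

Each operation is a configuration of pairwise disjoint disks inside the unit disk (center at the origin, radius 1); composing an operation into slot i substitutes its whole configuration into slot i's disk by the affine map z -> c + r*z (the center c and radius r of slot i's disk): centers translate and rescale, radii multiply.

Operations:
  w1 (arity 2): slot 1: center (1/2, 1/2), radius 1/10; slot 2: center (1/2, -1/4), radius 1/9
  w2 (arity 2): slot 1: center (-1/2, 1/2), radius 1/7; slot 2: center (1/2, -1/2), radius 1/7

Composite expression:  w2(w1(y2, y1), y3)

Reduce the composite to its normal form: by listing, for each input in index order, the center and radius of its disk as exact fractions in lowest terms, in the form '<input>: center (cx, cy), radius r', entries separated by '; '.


y1: center (-3/7, 13/28), radius 1/63; y2: center (-3/7, 4/7), radius 1/70; y3: center (1/2, -1/2), radius 1/7


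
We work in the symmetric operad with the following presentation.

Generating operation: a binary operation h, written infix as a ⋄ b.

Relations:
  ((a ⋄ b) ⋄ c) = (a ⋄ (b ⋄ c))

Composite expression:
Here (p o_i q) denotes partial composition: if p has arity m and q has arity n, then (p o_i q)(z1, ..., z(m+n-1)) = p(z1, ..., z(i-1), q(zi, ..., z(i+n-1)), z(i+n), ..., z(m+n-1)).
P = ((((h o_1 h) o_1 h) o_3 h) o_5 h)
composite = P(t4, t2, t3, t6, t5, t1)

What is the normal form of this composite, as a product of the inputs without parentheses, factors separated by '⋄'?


t4 ⋄ t2 ⋄ t3 ⋄ t6 ⋄ t5 ⋄ t1

Under associativity of h, the answer is the t's in reading order.
(t4 ⋄ t2) reduces to t4 ⋄ t2
(t3 ⋄ t6) reduces to t3 ⋄ t6
((t4 ⋄ t2) ⋄ (t3 ⋄ t6)) reduces to t4 ⋄ t2 ⋄ t3 ⋄ t6
(t5 ⋄ t1) reduces to t5 ⋄ t1
(((t4 ⋄ t2) ⋄ (t3 ⋄ t6)) ⋄ (t5 ⋄ t1)) reduces to t4 ⋄ t2 ⋄ t3 ⋄ t6 ⋄ t5 ⋄ t1


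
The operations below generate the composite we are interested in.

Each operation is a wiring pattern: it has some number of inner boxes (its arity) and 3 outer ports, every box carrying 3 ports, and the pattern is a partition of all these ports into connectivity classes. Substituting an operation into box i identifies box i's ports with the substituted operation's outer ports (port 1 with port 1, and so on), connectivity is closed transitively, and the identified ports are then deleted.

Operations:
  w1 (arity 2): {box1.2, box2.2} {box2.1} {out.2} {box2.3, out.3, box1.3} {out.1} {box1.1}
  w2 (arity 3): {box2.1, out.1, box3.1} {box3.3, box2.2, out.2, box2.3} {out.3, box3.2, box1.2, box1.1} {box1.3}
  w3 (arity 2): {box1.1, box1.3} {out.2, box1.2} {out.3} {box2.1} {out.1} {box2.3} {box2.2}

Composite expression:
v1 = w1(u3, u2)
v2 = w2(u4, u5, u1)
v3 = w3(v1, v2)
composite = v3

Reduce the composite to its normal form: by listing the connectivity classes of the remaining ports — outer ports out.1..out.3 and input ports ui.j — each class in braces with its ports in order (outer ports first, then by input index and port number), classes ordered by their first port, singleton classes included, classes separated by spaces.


{out.1} {out.2} {out.3} {u1.1, u5.1} {u1.2, u4.1, u4.2} {u1.3, u5.2, u5.3} {u2.1} {u2.2, u3.2} {u2.3, u3.3} {u3.1} {u4.3}


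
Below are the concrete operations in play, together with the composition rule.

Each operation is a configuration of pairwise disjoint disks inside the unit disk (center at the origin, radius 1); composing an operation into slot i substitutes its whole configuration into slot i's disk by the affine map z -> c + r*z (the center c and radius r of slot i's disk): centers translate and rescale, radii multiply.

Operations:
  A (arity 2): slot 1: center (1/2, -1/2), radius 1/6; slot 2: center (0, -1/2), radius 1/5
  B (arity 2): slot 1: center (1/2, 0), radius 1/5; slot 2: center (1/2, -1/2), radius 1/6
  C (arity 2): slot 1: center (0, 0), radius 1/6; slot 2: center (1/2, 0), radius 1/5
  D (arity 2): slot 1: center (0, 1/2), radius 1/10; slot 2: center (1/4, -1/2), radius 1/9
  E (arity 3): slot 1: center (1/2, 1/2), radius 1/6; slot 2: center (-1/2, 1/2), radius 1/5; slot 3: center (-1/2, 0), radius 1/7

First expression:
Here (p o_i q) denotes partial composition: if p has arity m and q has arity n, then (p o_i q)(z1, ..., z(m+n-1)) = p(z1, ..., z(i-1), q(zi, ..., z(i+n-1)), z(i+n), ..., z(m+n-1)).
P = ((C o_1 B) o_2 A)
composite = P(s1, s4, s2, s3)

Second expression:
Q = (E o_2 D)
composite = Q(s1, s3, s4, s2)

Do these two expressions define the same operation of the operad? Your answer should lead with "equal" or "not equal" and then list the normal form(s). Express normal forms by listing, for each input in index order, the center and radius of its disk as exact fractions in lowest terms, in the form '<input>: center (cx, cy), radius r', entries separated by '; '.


not equal; the first gives s1: center (1/12, 0), radius 1/30; s2: center (1/12, -7/72), radius 1/180; s3: center (1/2, 0), radius 1/5; s4: center (7/72, -7/72), radius 1/216 and the second s1: center (1/2, 1/2), radius 1/6; s2: center (-1/2, 0), radius 1/7; s3: center (-1/2, 3/5), radius 1/50; s4: center (-9/20, 2/5), radius 1/45

The first composite normalizes to s1: center (1/12, 0), radius 1/30; s2: center (1/12, -7/72), radius 1/180; s3: center (1/2, 0), radius 1/5; s4: center (7/72, -7/72), radius 1/216
The second composite normalizes to s1: center (1/2, 1/2), radius 1/6; s2: center (-1/2, 0), radius 1/7; s3: center (-1/2, 3/5), radius 1/50; s4: center (-9/20, 2/5), radius 1/45
They disagree, so not equal.


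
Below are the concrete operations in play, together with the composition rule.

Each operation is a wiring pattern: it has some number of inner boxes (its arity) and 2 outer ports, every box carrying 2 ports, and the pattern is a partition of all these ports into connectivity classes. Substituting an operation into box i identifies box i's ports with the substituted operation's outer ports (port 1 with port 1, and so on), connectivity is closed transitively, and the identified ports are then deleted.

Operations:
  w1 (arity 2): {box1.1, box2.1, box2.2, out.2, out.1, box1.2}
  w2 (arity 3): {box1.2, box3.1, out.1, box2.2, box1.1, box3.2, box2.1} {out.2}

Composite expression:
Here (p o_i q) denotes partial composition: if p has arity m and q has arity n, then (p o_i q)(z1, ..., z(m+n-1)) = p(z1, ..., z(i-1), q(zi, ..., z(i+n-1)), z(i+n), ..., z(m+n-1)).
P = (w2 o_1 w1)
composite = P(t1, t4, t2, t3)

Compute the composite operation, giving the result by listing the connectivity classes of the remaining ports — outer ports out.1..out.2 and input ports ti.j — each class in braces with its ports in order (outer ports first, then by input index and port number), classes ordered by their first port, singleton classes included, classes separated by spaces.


{out.1, t1.1, t1.2, t2.1, t2.2, t3.1, t3.2, t4.1, t4.2} {out.2}

After gluing at w2, chains via deleted ports link the t-ports.
after w1, the pattern on (t1, t4) reads {out.1, out.2, t1.1, t1.2, t4.1, t4.2} (out.j = its outer ports)
after w2, the pattern on (t1, t4, t2, t3) reads {out.1, t1.1, t1.2, t2.1, t2.2, t3.1, t3.2, t4.1, t4.2} {out.2} (out.j = its outer ports)


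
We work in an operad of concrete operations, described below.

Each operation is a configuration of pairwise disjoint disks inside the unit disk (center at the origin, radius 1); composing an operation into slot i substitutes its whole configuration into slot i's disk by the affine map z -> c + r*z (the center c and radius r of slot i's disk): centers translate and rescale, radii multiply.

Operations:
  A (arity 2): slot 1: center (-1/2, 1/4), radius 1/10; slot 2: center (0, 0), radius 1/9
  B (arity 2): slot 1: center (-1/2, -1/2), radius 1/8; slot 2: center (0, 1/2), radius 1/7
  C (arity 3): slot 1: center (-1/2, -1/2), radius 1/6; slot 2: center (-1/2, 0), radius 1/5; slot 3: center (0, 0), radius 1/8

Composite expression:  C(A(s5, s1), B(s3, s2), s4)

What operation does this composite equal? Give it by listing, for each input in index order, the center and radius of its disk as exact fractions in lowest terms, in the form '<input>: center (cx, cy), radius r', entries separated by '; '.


Follow each s-input down from C: c' goes to c + r*c', radius to r*r'.
s5 passes through 2 substitutions, ending at center (-7/12, -11/24), radius 1/60
s1 passes through 2 substitutions, ending at center (-1/2, -1/2), radius 1/54
s3 passes through 2 substitutions, ending at center (-3/5, -1/10), radius 1/40
s2 passes through 2 substitutions, ending at center (-1/2, 1/10), radius 1/35
s4 passes through 1 substitution, ending at center (0, 0), radius 1/8

s1: center (-1/2, -1/2), radius 1/54; s2: center (-1/2, 1/10), radius 1/35; s3: center (-3/5, -1/10), radius 1/40; s4: center (0, 0), radius 1/8; s5: center (-7/12, -11/24), radius 1/60


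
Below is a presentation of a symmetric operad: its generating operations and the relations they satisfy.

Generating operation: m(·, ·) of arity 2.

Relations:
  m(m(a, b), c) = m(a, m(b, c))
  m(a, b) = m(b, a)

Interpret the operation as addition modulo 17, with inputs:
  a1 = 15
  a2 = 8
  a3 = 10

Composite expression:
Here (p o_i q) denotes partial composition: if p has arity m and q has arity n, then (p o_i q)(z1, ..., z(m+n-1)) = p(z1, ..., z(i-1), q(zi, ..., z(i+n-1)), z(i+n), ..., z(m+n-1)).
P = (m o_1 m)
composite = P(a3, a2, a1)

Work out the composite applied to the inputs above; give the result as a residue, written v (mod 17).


16 (mod 17)

m(a3, a2) = 1
m(m(a3, a2), a1) = 16


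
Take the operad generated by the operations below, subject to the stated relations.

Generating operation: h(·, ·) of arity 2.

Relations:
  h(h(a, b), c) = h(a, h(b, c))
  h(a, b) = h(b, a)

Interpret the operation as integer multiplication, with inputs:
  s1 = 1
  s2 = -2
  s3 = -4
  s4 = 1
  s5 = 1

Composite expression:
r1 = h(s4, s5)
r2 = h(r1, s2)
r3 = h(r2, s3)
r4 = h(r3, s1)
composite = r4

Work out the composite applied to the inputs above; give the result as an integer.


8


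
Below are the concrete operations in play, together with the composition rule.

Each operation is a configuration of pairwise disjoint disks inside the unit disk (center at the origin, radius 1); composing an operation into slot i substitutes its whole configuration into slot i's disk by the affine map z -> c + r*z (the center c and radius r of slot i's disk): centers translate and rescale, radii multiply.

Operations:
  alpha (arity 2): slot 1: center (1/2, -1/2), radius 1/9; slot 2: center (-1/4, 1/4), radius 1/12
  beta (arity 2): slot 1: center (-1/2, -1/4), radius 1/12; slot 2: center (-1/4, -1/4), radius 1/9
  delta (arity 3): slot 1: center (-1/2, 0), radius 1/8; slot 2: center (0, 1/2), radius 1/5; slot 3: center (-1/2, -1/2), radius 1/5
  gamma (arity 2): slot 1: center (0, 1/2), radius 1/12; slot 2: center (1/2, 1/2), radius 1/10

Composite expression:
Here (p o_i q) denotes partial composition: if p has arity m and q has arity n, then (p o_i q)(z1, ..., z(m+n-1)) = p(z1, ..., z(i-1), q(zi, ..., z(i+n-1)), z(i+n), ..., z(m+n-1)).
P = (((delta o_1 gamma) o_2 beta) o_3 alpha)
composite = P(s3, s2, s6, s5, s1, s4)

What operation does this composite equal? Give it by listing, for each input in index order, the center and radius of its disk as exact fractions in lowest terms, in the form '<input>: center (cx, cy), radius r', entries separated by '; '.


Nesting under delta composes maps z -> c + r*z down each s-path.
s3: after 2 affine steps, its disk has center (-1/2, 1/16), radius 1/96
s2: after 3 affine steps, its disk has center (-71/160, 19/320), radius 1/960
s6: after 4 affine steps, its disk has center (-1267/2880, 169/2880), radius 1/6480
s5: after 4 affine steps, its disk has center (-127/288, 43/720), radius 1/8640
s1: after 1 affine step, its disk has center (0, 1/2), radius 1/5
s4: after 1 affine step, its disk has center (-1/2, -1/2), radius 1/5

s1: center (0, 1/2), radius 1/5; s2: center (-71/160, 19/320), radius 1/960; s3: center (-1/2, 1/16), radius 1/96; s4: center (-1/2, -1/2), radius 1/5; s5: center (-127/288, 43/720), radius 1/8640; s6: center (-1267/2880, 169/2880), radius 1/6480


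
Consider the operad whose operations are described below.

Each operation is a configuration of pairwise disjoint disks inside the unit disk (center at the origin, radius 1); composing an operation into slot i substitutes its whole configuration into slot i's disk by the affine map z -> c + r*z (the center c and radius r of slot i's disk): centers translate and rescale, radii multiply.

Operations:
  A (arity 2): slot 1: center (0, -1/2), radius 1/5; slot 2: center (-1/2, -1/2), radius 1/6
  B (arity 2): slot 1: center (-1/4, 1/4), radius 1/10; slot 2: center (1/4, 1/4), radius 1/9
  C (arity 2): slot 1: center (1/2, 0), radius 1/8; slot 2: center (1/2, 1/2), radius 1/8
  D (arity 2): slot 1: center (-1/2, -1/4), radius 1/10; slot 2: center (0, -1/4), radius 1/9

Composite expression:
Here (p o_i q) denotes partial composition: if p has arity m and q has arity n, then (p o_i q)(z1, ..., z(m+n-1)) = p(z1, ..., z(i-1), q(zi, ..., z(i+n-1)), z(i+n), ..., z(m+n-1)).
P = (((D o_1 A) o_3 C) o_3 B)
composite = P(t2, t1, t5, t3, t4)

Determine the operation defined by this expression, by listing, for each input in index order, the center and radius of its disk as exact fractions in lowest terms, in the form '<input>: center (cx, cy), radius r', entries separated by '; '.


t1: center (-11/20, -3/10), radius 1/60; t2: center (-1/2, -3/10), radius 1/50; t3: center (17/288, -71/288), radius 1/648; t4: center (1/18, -7/36), radius 1/72; t5: center (5/96, -71/288), radius 1/720

Nesting under D composes maps z -> c + r*z down each t-path.
tracing t2 down its 2-map path: center (-1/2, -3/10), radius 1/50
tracing t1 down its 2-map path: center (-11/20, -3/10), radius 1/60
tracing t5 down its 3-map path: center (5/96, -71/288), radius 1/720
tracing t3 down its 3-map path: center (17/288, -71/288), radius 1/648
tracing t4 down its 2-map path: center (1/18, -7/36), radius 1/72


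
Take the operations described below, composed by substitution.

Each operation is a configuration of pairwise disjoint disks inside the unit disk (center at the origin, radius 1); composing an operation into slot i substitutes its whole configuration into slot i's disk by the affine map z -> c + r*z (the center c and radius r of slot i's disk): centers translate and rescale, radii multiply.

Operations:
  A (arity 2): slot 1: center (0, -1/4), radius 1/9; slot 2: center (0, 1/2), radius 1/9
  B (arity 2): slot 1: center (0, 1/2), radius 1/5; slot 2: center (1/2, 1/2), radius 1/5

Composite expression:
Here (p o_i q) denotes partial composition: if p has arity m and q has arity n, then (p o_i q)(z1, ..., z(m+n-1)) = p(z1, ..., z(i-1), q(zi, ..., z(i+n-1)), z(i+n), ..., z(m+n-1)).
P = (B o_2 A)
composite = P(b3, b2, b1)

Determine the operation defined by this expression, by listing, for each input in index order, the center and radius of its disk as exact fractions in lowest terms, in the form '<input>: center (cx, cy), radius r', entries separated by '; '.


b1: center (1/2, 3/5), radius 1/45; b2: center (1/2, 9/20), radius 1/45; b3: center (0, 1/2), radius 1/5

Follow each b-input down from B: c' goes to c + r*c', radius to r*r'.
b3 passes through 1 substitution, ending at center (0, 1/2), radius 1/5
b2 passes through 2 substitutions, ending at center (1/2, 9/20), radius 1/45
b1 passes through 2 substitutions, ending at center (1/2, 3/5), radius 1/45


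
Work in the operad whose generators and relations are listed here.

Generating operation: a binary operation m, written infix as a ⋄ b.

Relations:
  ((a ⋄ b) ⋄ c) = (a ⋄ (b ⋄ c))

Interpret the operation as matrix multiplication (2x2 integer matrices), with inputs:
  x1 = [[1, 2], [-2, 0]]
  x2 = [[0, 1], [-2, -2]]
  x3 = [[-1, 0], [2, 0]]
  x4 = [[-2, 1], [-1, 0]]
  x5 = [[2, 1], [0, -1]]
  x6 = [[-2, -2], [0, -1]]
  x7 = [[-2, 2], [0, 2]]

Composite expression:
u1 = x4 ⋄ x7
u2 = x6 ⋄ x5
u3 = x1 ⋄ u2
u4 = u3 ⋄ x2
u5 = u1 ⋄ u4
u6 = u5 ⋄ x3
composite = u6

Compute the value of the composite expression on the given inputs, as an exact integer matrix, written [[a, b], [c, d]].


[[-80, 0], [-56, 0]]

(x4 ⋄ x7) = [[4, -2], [2, -2]]
(x6 ⋄ x5) = [[-4, 0], [0, 1]]
(x1 ⋄ (x6 ⋄ x5)) = [[-4, 2], [8, 0]]
((x1 ⋄ (x6 ⋄ x5)) ⋄ x2) = [[-4, -8], [0, 8]]
((x4 ⋄ x7) ⋄ ((x1 ⋄ (x6 ⋄ x5)) ⋄ x2)) = [[-16, -48], [-8, -32]]
(((x4 ⋄ x7) ⋄ ((x1 ⋄ (x6 ⋄ x5)) ⋄ x2)) ⋄ x3) = [[-80, 0], [-56, 0]]


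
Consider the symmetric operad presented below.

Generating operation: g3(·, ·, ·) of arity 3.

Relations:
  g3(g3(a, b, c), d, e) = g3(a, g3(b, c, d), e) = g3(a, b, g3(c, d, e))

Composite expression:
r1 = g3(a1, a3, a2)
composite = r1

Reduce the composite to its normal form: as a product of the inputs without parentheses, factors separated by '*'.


a1 * a3 * a2

Key point: g3 is associative — brackets drop, the a-order remains.
g3(a1, a3, a2) linearizes to a1 * a3 * a2


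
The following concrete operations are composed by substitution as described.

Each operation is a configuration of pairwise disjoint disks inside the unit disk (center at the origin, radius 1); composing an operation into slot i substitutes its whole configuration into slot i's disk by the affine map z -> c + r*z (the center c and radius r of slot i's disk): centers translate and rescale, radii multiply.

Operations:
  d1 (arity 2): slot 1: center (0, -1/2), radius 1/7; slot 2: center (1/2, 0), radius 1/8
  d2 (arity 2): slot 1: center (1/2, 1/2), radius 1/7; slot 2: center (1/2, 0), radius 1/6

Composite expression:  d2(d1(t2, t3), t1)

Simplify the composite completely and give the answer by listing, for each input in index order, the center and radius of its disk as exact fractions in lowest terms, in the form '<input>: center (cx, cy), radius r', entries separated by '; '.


Each t-disk chains the slot maps above it in d2; radii multiply.
t2: after 2 affine steps, its disk has center (1/2, 3/7), radius 1/49
t3: after 2 affine steps, its disk has center (4/7, 1/2), radius 1/56
t1: after 1 affine step, its disk has center (1/2, 0), radius 1/6

t1: center (1/2, 0), radius 1/6; t2: center (1/2, 3/7), radius 1/49; t3: center (4/7, 1/2), radius 1/56


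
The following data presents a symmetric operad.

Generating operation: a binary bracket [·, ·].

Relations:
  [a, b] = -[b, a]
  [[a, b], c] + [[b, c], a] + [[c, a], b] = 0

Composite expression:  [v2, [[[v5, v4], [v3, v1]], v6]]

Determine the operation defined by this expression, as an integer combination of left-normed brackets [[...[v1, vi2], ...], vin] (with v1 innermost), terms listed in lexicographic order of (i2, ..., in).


Antisymmetry and Jacobi reduce to v1-anchored left-normed brackets.
Composite bracket: [v2, [[[v5, v4], [v3, v1]], v6]]
The bracket unfolds into 32 signed words via [a, b] = ab - ba (2^5 = 32).
Words beginning with v1 determine it all:
  sign of v1v3v4v5v6v2 is +1, so it contributes +[[[[[v1, v3], v4], v5], v6], v2]
  sign of v1v3v5v4v6v2 is -1, so it contributes -[[[[[v1, v3], v5], v4], v6], v2]

[[[[[v1, v3], v4], v5], v6], v2] - [[[[[v1, v3], v5], v4], v6], v2]


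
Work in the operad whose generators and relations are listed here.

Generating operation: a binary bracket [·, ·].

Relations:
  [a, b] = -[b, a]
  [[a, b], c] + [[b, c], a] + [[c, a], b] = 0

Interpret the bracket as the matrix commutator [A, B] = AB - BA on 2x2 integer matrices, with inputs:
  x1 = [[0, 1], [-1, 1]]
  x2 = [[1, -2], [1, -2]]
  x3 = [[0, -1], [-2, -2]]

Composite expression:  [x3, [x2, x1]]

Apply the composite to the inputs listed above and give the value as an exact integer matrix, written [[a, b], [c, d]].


[x2, x1] = [[1, 1], [2, -1]]
[x3, [x2, x1]] = [[0, 4], [-8, 0]]

[[0, 4], [-8, 0]]


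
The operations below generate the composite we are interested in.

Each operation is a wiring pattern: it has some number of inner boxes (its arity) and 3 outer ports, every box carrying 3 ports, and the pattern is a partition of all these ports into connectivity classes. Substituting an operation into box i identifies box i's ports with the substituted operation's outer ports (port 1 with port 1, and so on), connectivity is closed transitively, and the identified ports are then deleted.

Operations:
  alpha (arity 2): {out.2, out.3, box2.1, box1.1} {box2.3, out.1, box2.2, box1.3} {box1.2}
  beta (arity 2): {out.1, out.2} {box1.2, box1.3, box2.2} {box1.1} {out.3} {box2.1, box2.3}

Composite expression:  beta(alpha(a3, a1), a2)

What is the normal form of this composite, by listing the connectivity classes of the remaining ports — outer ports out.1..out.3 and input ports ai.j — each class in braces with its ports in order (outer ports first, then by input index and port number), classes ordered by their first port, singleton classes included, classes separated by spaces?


After gluing at beta, chains via deleted ports link the a-ports.
alpha over (a3, a1) gives {out.1, a1.2, a1.3, a3.3} {out.2, out.3, a1.1, a3.1} {a3.2}, out.j being that stage's outer ports
beta over (a3, a1, a2) gives {out.1, out.2} {out.3} {a1.1, a2.2, a3.1} {a1.2, a1.3, a3.3} {a2.1, a2.3} {a3.2}, out.j being that stage's outer ports

{out.1, out.2} {out.3} {a1.1, a2.2, a3.1} {a1.2, a1.3, a3.3} {a2.1, a2.3} {a3.2}


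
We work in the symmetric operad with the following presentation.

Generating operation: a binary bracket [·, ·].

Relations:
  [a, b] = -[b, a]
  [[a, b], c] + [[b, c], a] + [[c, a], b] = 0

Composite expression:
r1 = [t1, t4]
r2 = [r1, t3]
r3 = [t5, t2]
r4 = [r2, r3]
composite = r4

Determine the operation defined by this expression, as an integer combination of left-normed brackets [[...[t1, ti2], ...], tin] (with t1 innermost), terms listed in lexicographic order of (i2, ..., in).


-[[[[t1, t4], t3], t2], t5] + [[[[t1, t4], t3], t5], t2]

Antisymmetry and Jacobi reduce to t1-anchored left-normed brackets.
Composite bracket: [[[t1, t4], t3], [t5, t2]]
The bracket unfolds into 16 signed words via [a, b] = ab - ba (2^4 = 16).
The t1-initial words carry the normal form:
  from t1t4t3t2t5, sign -1: term -[[[[t1, t4], t3], t2], t5]
  from t1t4t3t5t2, sign +1: term +[[[[t1, t4], t3], t5], t2]


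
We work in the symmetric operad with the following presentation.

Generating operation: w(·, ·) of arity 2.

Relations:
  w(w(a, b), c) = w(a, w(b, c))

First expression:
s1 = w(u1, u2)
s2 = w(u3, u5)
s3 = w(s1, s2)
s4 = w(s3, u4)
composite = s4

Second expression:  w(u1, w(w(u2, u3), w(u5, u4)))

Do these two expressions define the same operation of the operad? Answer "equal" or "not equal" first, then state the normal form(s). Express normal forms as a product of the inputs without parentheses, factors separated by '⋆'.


Normal form of the first expression: u1 ⋆ u2 ⋆ u3 ⋆ u5 ⋆ u4
Normal form of the second expression: u1 ⋆ u2 ⋆ u3 ⋆ u5 ⋆ u4
The forms coincide; equal.

equal — both sides give u1 ⋆ u2 ⋆ u3 ⋆ u5 ⋆ u4


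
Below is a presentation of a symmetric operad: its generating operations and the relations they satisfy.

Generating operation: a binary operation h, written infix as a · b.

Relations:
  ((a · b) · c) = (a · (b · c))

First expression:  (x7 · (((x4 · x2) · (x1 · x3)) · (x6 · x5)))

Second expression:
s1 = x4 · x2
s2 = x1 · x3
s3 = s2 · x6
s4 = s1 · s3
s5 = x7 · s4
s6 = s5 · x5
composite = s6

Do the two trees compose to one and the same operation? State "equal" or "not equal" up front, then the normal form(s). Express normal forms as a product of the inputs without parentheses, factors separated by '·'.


equal — both sides give x7 · x4 · x2 · x1 · x3 · x6 · x5


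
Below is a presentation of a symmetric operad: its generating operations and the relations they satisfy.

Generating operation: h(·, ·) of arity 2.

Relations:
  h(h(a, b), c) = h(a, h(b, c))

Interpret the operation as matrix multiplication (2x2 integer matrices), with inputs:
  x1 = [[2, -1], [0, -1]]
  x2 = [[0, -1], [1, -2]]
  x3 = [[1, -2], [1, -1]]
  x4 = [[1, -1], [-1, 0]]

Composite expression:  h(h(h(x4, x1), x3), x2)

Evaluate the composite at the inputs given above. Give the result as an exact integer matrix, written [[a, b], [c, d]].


[[-4, 6], [3, -5]]

h(x4, x1) = [[2, 0], [-2, 1]]
h(h(x4, x1), x3) = [[2, -4], [-1, 3]]
h(h(h(x4, x1), x3), x2) = [[-4, 6], [3, -5]]


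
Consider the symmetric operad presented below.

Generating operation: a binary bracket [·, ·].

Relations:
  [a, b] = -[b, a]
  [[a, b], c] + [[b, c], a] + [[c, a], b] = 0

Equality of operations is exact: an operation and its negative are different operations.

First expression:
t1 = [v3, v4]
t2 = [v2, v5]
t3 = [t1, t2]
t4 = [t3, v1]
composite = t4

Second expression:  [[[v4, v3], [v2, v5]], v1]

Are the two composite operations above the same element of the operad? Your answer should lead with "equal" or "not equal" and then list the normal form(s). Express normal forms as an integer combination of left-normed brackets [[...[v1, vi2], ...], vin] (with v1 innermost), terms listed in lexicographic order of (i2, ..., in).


not equal; the first gives [[[[v1, v2], v5], v3], v4] - [[[[v1, v2], v5], v4], v3] - [[[[v1, v3], v4], v2], v5] + [[[[v1, v3], v4], v5], v2] + [[[[v1, v4], v3], v2], v5] - [[[[v1, v4], v3], v5], v2] - [[[[v1, v5], v2], v3], v4] + [[[[v1, v5], v2], v4], v3] and the second -[[[[v1, v2], v5], v3], v4] + [[[[v1, v2], v5], v4], v3] + [[[[v1, v3], v4], v2], v5] - [[[[v1, v3], v4], v5], v2] - [[[[v1, v4], v3], v2], v5] + [[[[v1, v4], v3], v5], v2] + [[[[v1, v5], v2], v3], v4] - [[[[v1, v5], v2], v4], v3]

In normal form, the first expression is [[[[v1, v2], v5], v3], v4] - [[[[v1, v2], v5], v4], v3] - [[[[v1, v3], v4], v2], v5] + [[[[v1, v3], v4], v5], v2] + [[[[v1, v4], v3], v2], v5] - [[[[v1, v4], v3], v5], v2] - [[[[v1, v5], v2], v3], v4] + [[[[v1, v5], v2], v4], v3]
In normal form, the second expression is -[[[[v1, v2], v5], v3], v4] + [[[[v1, v2], v5], v4], v3] + [[[[v1, v3], v4], v2], v5] - [[[[v1, v3], v4], v5], v2] - [[[[v1, v4], v3], v2], v5] + [[[[v1, v4], v3], v5], v2] + [[[[v1, v5], v2], v3], v4] - [[[[v1, v5], v2], v4], v3]
Distinct normal forms: not equal.
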